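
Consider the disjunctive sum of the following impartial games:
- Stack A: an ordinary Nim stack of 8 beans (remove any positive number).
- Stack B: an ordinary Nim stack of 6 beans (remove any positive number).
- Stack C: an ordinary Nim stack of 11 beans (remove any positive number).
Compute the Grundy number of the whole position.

Stack A is a plain Nim stack of size 8, so its Grundy value is 8.
Stack B is a plain Nim stack of size 6, so its Grundy value is 6.
Stack C is a plain Nim stack of size 11, so its Grundy value is 11.
By the Sprague-Grundy theorem, the Grundy value of a sum of independent games is the XOR of the component values.
Combined value = 8 XOR 6 XOR 11 = 5.

5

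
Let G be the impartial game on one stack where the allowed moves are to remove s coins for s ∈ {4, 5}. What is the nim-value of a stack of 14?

1

Build the Grundy sequence with g(k) = mex{g(k−s) : s ∈ {4, 5}, s ≤ k}:
k:     0  1  2  3  4  5  6  7  8  9 10 11 12 13 14
g(k):  0  0  0  0  1  1  1  1  2  0  0  0  0  1  1
So g(14) = 1.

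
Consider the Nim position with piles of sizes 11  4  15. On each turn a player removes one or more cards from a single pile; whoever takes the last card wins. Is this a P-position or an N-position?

P-position

Bitwise XOR of the heap sizes:
  1011  (11)
  0100  (4)
  1111  (15)
  ----
  0000  (0)
The nim-sum is 0, so this is a P-position: the player to move is in a losing position under optimal play.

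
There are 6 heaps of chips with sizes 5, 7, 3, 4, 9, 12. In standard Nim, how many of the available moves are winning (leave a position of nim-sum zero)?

0

Nim-sum: 5 ⊕ 7 ⊕ 3 ⊕ 4 ⊕ 9 ⊕ 12 = 0.
The nim-sum is already 0, so every move leaves a nonzero nim-sum — there are no winning moves.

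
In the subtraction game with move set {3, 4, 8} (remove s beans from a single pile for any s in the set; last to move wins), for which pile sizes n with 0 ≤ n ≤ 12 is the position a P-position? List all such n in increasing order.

0, 1, 2, 7, 12

Compute g(0), g(1), … for moves {3, 4, 8}:
k:     0  1  2  3  4  5  6  7  8  9 10 11 12
g(k):  0  0  0  1  1  1  2  0  2  3  1  3  0
The P-positions (g = 0) in 0..12 are 0, 1, 2, 7, 12.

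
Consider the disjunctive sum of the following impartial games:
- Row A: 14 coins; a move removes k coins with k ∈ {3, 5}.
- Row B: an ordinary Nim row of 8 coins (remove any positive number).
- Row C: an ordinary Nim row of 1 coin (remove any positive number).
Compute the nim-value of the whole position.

11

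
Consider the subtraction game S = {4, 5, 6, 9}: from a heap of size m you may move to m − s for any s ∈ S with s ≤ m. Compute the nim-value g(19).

1

Build the Grundy sequence with g(k) = mex{g(k−s) : s ∈ {4, 5, 6, 9}, s ≤ k}:
k:     0  1  2  3  4  5  6  7  8  9 10 11 12 13 14 15 16 17 18 19
g(k):  0  0  0  0  1  1  1  1  2  2  2  2  3  0  0  0  0  1  1  1
So g(19) = 1.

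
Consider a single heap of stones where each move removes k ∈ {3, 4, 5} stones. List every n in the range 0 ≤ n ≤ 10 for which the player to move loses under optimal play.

0, 1, 2, 8, 9, 10

Grundy values for subtraction set {3, 4, 5}:
g(0) = mex{} = 0
g(1) = mex{} = 0
g(2) = mex{} = 0
g(3) = mex{0} = 1
g(4) = mex{0} = 1
g(5) = mex{0} = 1
g(6) = mex{0,1} = 2
g(7) = mex{0,1} = 2
g(8) = mex{1} = 0
g(9) = mex{1,2} = 0
g(10) = mex{1,2} = 0
The P-positions (g = 0) in 0..10 are 0, 1, 2, 8, 9, 10.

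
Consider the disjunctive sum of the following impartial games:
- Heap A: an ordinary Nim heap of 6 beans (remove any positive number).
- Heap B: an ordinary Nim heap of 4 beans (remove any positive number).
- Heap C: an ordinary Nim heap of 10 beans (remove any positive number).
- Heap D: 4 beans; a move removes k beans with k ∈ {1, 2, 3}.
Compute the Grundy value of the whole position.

Heap A is a plain Nim heap of size 6, so its Grundy value is 6.
Heap B is a plain Nim heap of size 4, so its Grundy value is 4.
Heap C is a plain Nim heap of size 10, so its Grundy value is 10.
Build the Grundy sequence for heap D with g(k) = mex{g(k−s) : s ∈ {1, 2, 3}, s ≤ k}:
k:     0  1  2  3  4
g(k):  0  1  2  3  0
So g(4) = 0.
The value of a disjunctive sum is the nim-sum of the parts.
Combined value = 6 ⊕ 4 ⊕ 10 ⊕ 0 = 8.

8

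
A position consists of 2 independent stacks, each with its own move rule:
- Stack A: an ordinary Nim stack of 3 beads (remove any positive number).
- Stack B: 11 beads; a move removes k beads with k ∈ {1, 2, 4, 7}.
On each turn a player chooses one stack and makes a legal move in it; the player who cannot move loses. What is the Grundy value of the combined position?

Stack A is a plain Nim stack of size 3, so its Grundy value is 3.
Grundy values for stack B (subtraction set {1, 2, 4, 7}):
g(0) = mex{} = 0
g(1) = mex{0} = 1
g(2) = mex{0,1} = 2
g(3) = mex{1,2} = 0
g(4) = mex{0,2} = 1
g(5) = mex{0,1} = 2
g(6) = mex{1,2} = 0
g(7) = mex{0,2} = 1
g(8) = mex{0,1} = 2
g(9) = mex{1,2} = 0
g(10) = mex{0,2} = 1
g(11) = mex{0,1} = 2
So g(11) = 2.
The value of a disjunctive sum is the nim-sum of the parts.
Combined value = 3 ⊕ 2 = 1.

1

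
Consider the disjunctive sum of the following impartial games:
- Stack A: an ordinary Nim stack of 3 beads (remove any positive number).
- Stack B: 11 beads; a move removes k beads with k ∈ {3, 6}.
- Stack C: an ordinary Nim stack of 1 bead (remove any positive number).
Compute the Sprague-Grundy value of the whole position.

2

Stack A is a plain Nim stack of size 3, so its Grundy value is 3.
Grundy values for stack B (subtraction set {3, 6}):
g(0) = mex{} = 0
g(1) = mex{} = 0
g(2) = mex{} = 0
g(3) = mex{0} = 1
g(4) = mex{0} = 1
g(5) = mex{0} = 1
g(6) = mex{0,1} = 2
g(7) = mex{0,1} = 2
g(8) = mex{0,1} = 2
g(9) = mex{1,2} = 0
g(10) = mex{1,2} = 0
g(11) = mex{1,2} = 0
So g(11) = 0.
Stack C is a plain Nim stack of size 1, so its Grundy value is 1.
The value of a disjunctive sum is the nim-sum of the parts.
Combined value = 3 ⊕ 0 ⊕ 1 = 2.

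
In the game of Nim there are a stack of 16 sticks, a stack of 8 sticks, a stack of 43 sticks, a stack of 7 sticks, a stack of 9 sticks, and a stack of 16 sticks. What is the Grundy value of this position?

45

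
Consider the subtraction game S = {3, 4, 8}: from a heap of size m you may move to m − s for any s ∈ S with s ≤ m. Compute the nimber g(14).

0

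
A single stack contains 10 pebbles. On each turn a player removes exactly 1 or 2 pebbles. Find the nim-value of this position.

1

Compute g(0), g(1), … for moves {1, 2}:
k:     0  1  2  3  4  5  6  7  8  9 10
g(k):  0  1  2  0  1  2  0  1  2  0  1
So g(10) = 1.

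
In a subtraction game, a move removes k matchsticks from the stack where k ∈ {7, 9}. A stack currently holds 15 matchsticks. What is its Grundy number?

2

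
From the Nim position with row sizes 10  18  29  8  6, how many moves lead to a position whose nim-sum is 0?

Compute the nim-sum pairwise:
10 ^ 18 = 24
24 ^ 29 = 5
5 ^ 8 = 13
13 ^ 6 = 11
The overall nim-sum is X = 11. A row of size p has a winning move iff p XOR X < p (reduce it to p XOR X).
  10: 10 XOR 11 = 1 < 10 — winning move (to 1).
  18: 18 XOR 11 = 25 ≥ 18 — no move.
  29: 29 XOR 11 = 22 < 29 — winning move (to 22).
  8: 8 XOR 11 = 3 < 8 — winning move (to 3).
  6: 6 XOR 11 = 13 ≥ 6 — no move.
That gives 3 winning moves.

3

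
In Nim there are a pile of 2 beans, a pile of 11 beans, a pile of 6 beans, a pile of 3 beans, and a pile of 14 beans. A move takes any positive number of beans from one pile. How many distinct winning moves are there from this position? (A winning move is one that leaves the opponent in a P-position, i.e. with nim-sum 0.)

Compute the nim-sum pairwise:
2 XOR 11 = 9
9 XOR 6 = 15
15 XOR 3 = 12
12 XOR 14 = 2
The overall nim-sum is X = 2. A pile of size p has a winning move iff p XOR X < p (reduce it to p XOR X).
  2: 2 XOR 2 = 0 < 2 — winning move (to 0).
  11: 11 XOR 2 = 9 < 11 — winning move (to 9).
  6: 6 XOR 2 = 4 < 6 — winning move (to 4).
  3: 3 XOR 2 = 1 < 3 — winning move (to 1).
  14: 14 XOR 2 = 12 < 14 — winning move (to 12).
That gives 5 winning moves.

5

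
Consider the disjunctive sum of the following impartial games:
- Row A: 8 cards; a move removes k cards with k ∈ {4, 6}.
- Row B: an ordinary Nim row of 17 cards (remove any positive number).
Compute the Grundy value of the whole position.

19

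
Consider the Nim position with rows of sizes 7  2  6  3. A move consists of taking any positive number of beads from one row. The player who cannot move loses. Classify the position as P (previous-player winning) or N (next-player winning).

Compute the nim-sum pairwise:
7 ⊕ 2 = 5
5 ⊕ 6 = 3
3 ⊕ 3 = 0
The nim-sum is 0, so this is a P-position: the player to move is in a losing position under optimal play.

P-position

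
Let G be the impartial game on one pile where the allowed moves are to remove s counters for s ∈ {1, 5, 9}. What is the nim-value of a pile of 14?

Build the Grundy sequence with g(k) = mex{g(k−s) : s ∈ {1, 5, 9}, s ≤ k}:
k:     0  1  2  3  4  5  6  7  8  9 10 11 12 13 14
g(k):  0  1  0  1  0  1  0  1  0  1  0  1  0  1  0
So g(14) = 0.

0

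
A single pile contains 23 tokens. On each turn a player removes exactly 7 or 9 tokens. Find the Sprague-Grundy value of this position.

Build the Grundy sequence with g(k) = mex{g(k−s) : s ∈ {7, 9}, s ≤ k}:
k:     0  1  2  3  4  5  6  7  8  9 10 11 12 13 14 15 16 17 18 19 20 21 22 23
g(k):  0  0  0  0  0  0  0  1  1  1  1  1  1  1  2  2  0  0  0  0  0  0  0  1
So g(23) = 1.

1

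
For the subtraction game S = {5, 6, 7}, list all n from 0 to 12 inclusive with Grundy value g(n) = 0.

0, 1, 2, 3, 4, 12

Build the Grundy sequence with g(k) = mex{g(k−s) : s ∈ {5, 6, 7}, s ≤ k}:
k:     0  1  2  3  4  5  6  7  8  9 10 11 12
g(k):  0  0  0  0  0  1  1  1  1  1  2  2  0
The P-positions (g = 0) in 0..12 are 0, 1, 2, 3, 4, 12.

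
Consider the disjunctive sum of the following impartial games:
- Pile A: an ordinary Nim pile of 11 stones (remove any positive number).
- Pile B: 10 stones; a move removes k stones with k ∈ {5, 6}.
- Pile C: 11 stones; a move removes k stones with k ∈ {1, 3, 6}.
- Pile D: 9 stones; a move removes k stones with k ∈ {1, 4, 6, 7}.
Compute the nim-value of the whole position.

Pile A is a plain Nim pile of size 11, so its Grundy value is 11.
Grundy values for pile B (subtraction set {5, 6}):
g(0) = mex{} = 0
g(1) = mex{} = 0
g(2) = mex{} = 0
g(3) = mex{} = 0
g(4) = mex{} = 0
g(5) = mex{0} = 1
g(6) = mex{0} = 1
g(7) = mex{0} = 1
g(8) = mex{0} = 1
g(9) = mex{0} = 1
g(10) = mex{0,1} = 2
So g(10) = 2.
For pile C, compute g(0), g(1), … with moves {1, 3, 6}:
k:     0  1  2  3  4  5  6  7  8  9 10 11
g(k):  0  1  0  1  0  1  2  3  2  0  1  0
So g(11) = 0.
Grundy values for pile D (subtraction set {1, 4, 6, 7}):
g(0) = mex{} = 0
g(1) = mex{0} = 1
g(2) = mex{1} = 0
g(3) = mex{0} = 1
g(4) = mex{0,1} = 2
g(5) = mex{1,2} = 0
g(6) = mex{0} = 1
g(7) = mex{0,1} = 2
g(8) = mex{0,1,2} = 3
g(9) = mex{0,1,3} = 2
So g(9) = 2.
The value of a disjunctive sum is the nim-sum of the parts.
Combined value = 11 ⊕ 2 ⊕ 0 ⊕ 2 = 11.

11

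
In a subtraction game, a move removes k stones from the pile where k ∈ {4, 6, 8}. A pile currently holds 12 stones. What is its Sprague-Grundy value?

0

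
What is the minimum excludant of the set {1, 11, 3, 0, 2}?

The values 0, 1, 2, 3 are all present; 4 is the first non-negative integer missing from the set.

4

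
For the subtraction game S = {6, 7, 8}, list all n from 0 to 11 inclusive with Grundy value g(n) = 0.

0, 1, 2, 3, 4, 5

Build the Grundy sequence with g(k) = mex{g(k−s) : s ∈ {6, 7, 8}, s ≤ k}:
k:     0  1  2  3  4  5  6  7  8  9 10 11
g(k):  0  0  0  0  0  0  1  1  1  1  1  1
The P-positions (g = 0) in 0..11 are 0, 1, 2, 3, 4, 5.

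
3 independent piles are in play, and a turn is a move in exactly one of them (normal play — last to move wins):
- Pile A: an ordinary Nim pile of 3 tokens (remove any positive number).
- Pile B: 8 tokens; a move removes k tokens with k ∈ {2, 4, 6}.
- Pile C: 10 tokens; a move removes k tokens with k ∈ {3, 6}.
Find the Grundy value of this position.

Pile A is a plain Nim pile of size 3, so its Grundy value is 3.
Grundy values for pile B (subtraction set {2, 4, 6}):
g(0) = mex{} = 0
g(1) = mex{} = 0
g(2) = mex{0} = 1
g(3) = mex{0} = 1
g(4) = mex{0,1} = 2
g(5) = mex{0,1} = 2
g(6) = mex{0,1,2} = 3
g(7) = mex{0,1,2} = 3
g(8) = mex{1,2,3} = 0
So g(8) = 0.
Grundy values for pile C (subtraction set {3, 6}):
k:     0  1  2  3  4  5  6  7  8  9 10
g(k):  0  0  0  1  1  1  2  2  2  0  0
So g(10) = 0.
The value of a disjunctive sum is the nim-sum of the parts.
Combined value = 3 ⊕ 0 ⊕ 0 = 3.

3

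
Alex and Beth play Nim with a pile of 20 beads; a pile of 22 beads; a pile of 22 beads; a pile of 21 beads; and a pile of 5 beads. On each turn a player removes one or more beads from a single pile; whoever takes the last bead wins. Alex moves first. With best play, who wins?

Alex wins

Nim-sum: 20 ^ 22 ^ 22 ^ 21 ^ 5 = 4.
The nim-sum is 4 ≠ 0, so this is an N-position: the player to move can win; Alex has a winning move.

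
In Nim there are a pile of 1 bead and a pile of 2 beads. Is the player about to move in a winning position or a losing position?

Compute the nim-sum pairwise:
1 ^ 2 = 3
The nim-sum is 3 ≠ 0, so this is an N-position: the player to move can win.

Winning position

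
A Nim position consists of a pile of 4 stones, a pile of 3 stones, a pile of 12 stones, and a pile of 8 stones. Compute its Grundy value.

3

Compute the nim-sum pairwise:
4 ^ 3 = 7
7 ^ 12 = 11
11 ^ 8 = 3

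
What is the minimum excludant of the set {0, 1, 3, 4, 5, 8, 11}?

2

The values 0, 1 are all present; 2 is the first non-negative integer missing from the set.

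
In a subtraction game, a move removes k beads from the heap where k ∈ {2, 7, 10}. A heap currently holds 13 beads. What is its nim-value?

0

Build the Grundy sequence with g(k) = mex{g(k−s) : s ∈ {2, 7, 10}, s ≤ k}:
g(0) = mex{} = 0
g(1) = mex{} = 0
g(2) = mex{0} = 1
g(3) = mex{0} = 1
g(4) = mex{1} = 0
g(5) = mex{1} = 0
g(6) = mex{0} = 1
g(7) = mex{0} = 1
g(8) = mex{0,1} = 2
g(9) = mex{1} = 0
g(10) = mex{0,1,2} = 3
g(11) = mex{0} = 1
g(12) = mex{0,1,3} = 2
g(13) = mex{1} = 0
So g(13) = 0.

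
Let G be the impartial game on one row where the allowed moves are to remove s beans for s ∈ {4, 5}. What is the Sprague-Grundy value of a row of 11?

0

Grundy values for subtraction set {4, 5}:
g(0) = mex{} = 0
g(1) = mex{} = 0
g(2) = mex{} = 0
g(3) = mex{} = 0
g(4) = mex{0} = 1
g(5) = mex{0} = 1
g(6) = mex{0} = 1
g(7) = mex{0} = 1
g(8) = mex{0,1} = 2
g(9) = mex{1} = 0
g(10) = mex{1} = 0
g(11) = mex{1} = 0
So g(11) = 0.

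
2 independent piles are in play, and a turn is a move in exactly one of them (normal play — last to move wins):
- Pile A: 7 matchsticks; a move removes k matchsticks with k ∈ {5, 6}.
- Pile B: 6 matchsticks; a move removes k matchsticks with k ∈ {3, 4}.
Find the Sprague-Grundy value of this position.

Grundy values for pile A (subtraction set {5, 6}):
k:     0  1  2  3  4  5  6  7
g(k):  0  0  0  0  0  1  1  1
So g(7) = 1.
Grundy values for pile B (subtraction set {3, 4}):
k:     0  1  2  3  4  5  6
g(k):  0  0  0  1  1  1  2
So g(6) = 2.
The value of a disjunctive sum is the nim-sum of the parts.
Combined value = 1 XOR 2 = 3.

3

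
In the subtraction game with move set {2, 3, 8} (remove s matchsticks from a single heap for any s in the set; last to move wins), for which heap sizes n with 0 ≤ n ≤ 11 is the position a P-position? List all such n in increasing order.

Grundy values for subtraction set {2, 3, 8}:
k:     0  1  2  3  4  5  6  7  8  9 10 11
g(k):  0  0  1  1  2  0  0  1  1  2  0  0
The P-positions (g = 0) in 0..11 are 0, 1, 5, 6, 10, 11.

0, 1, 5, 6, 10, 11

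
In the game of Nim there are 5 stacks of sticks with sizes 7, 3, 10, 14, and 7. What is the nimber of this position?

7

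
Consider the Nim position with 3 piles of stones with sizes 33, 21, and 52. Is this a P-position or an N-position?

P-position

Nim-sum: 33 ⊕ 21 ⊕ 52 = 0.
The nim-sum is 0, so this is a P-position: the player to move is in a losing position under optimal play.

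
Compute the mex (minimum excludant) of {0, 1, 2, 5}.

3

The values 0, 1, 2 are all present; 3 is the first non-negative integer missing from the set.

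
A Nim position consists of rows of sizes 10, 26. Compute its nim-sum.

16

Bitwise XOR of the heap sizes:
  01010  (10)
  11010  (26)
  -----
  10000  (16)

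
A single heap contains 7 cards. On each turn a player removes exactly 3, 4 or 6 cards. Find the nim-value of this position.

2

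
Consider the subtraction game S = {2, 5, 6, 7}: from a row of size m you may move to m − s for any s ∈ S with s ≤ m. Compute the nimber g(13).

Build the Grundy sequence with g(k) = mex{g(k−s) : s ∈ {2, 5, 6, 7}, s ≤ k}:
k:     0  1  2  3  4  5  6  7  8  9 10 11 12 13
g(k):  0  0  1  1  0  2  1  3  2  2  3  3  0  0
So g(13) = 0.

0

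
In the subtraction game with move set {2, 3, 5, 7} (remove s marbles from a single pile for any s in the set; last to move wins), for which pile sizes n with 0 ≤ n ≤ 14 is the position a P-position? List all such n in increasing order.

0, 1, 9, 10

Grundy values for subtraction set {2, 3, 5, 7}:
g(0) = mex{} = 0
g(1) = mex{} = 0
g(2) = mex{0} = 1
g(3) = mex{0} = 1
g(4) = mex{0,1} = 2
g(5) = mex{0,1} = 2
g(6) = mex{0,1,2} = 3
g(7) = mex{0,1,2} = 3
g(8) = mex{0,1,2,3} = 4
g(9) = mex{1,2,3} = 0
g(10) = mex{1,2,3,4} = 0
g(11) = mex{0,2,3,4} = 1
g(12) = mex{0,2,3} = 1
g(13) = mex{0,1,3,4} = 2
g(14) = mex{0,1,3} = 2
The P-positions (g = 0) in 0..14 are 0, 1, 9, 10.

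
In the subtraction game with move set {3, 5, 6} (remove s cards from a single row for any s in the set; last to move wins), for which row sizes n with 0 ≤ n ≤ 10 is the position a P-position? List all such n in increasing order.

0, 1, 2, 9, 10

Grundy values for subtraction set {3, 5, 6}:
g(0) = mex{} = 0
g(1) = mex{} = 0
g(2) = mex{} = 0
g(3) = mex{0} = 1
g(4) = mex{0} = 1
g(5) = mex{0} = 1
g(6) = mex{0,1} = 2
g(7) = mex{0,1} = 2
g(8) = mex{0,1} = 2
g(9) = mex{1,2} = 0
g(10) = mex{1,2} = 0
The P-positions (g = 0) in 0..10 are 0, 1, 2, 9, 10.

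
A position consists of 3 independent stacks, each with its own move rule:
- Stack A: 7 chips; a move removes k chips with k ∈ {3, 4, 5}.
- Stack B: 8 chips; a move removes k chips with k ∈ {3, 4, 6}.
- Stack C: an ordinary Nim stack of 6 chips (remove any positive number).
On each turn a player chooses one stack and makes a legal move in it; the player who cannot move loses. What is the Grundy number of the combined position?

For stack A, compute g(0), g(1), … with moves {3, 4, 5}:
k:     0  1  2  3  4  5  6  7
g(k):  0  0  0  1  1  1  2  2
So g(7) = 2.
Build the Grundy sequence for stack B with g(k) = mex{g(k−s) : s ∈ {3, 4, 6}, s ≤ k}:
k:     0  1  2  3  4  5  6  7  8
g(k):  0  0  0  1  1  1  2  2  2
So g(8) = 2.
Stack C is a plain Nim stack of size 6, so its Grundy value is 6.
The value of a disjunctive sum is the nim-sum of the parts.
Combined value = 2 XOR 2 XOR 6 = 6.

6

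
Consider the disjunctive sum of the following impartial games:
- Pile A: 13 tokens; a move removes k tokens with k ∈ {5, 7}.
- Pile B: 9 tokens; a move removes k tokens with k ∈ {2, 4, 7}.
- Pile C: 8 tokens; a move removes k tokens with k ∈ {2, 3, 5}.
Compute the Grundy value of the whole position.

For pile A, compute g(0), g(1), … with moves {5, 7}:
g(0) = mex{} = 0
g(1) = mex{} = 0
g(2) = mex{} = 0
g(3) = mex{} = 0
g(4) = mex{} = 0
g(5) = mex{0} = 1
g(6) = mex{0} = 1
g(7) = mex{0} = 1
g(8) = mex{0} = 1
g(9) = mex{0} = 1
g(10) = mex{0,1} = 2
g(11) = mex{0,1} = 2
g(12) = mex{1} = 0
g(13) = mex{1} = 0
So g(13) = 0.
For pile B, compute g(0), g(1), … with moves {2, 4, 7}:
g(0) = mex{} = 0
g(1) = mex{} = 0
g(2) = mex{0} = 1
g(3) = mex{0} = 1
g(4) = mex{0,1} = 2
g(5) = mex{0,1} = 2
g(6) = mex{1,2} = 0
g(7) = mex{0,1,2} = 3
g(8) = mex{0,2} = 1
g(9) = mex{1,2,3} = 0
So g(9) = 0.
For pile C, compute g(0), g(1), … with moves {2, 3, 5}:
k:     0  1  2  3  4  5  6  7  8
g(k):  0  0  1  1  2  2  3  0  0
So g(8) = 0.
The value of a disjunctive sum is the nim-sum of the parts.
Combined value = 0 XOR 0 XOR 0 = 0.

0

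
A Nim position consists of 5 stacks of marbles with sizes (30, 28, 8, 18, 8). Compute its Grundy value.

16

Compute the nim-sum pairwise:
30 ⊕ 28 = 2
2 ⊕ 8 = 10
10 ⊕ 18 = 24
24 ⊕ 8 = 16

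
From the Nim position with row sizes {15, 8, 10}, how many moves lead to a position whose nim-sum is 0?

3

Nim-sum: 15 ⊕ 8 ⊕ 10 = 13.
The overall nim-sum is X = 13. A row of size p has a winning move iff p XOR X < p (reduce it to p XOR X).
  15: 15 XOR 13 = 2 < 15 — winning move (to 2).
  8: 8 XOR 13 = 5 < 8 — winning move (to 5).
  10: 10 XOR 13 = 7 < 10 — winning move (to 7).
That gives 3 winning moves.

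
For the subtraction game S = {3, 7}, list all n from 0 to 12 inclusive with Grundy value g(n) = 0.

0, 1, 2, 6, 10, 11, 12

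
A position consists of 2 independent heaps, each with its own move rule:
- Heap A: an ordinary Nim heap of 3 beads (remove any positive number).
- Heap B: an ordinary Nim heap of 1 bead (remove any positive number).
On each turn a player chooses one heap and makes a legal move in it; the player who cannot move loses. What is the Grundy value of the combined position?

Heap A is a plain Nim heap of size 3, so its Grundy value is 3.
Heap B is a plain Nim heap of size 1, so its Grundy value is 1.
By the Sprague-Grundy theorem, the Grundy value of a sum of independent games is the XOR of the component values.
Combined value = 3 ⊕ 1 = 2.

2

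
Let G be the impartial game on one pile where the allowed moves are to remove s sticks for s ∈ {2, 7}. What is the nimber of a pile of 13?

Grundy values for subtraction set {2, 7}:
g(0) = mex{} = 0
g(1) = mex{} = 0
g(2) = mex{0} = 1
g(3) = mex{0} = 1
g(4) = mex{1} = 0
g(5) = mex{1} = 0
g(6) = mex{0} = 1
g(7) = mex{0} = 1
g(8) = mex{0,1} = 2
g(9) = mex{1} = 0
g(10) = mex{1,2} = 0
g(11) = mex{0} = 1
g(12) = mex{0} = 1
g(13) = mex{1} = 0
So g(13) = 0.

0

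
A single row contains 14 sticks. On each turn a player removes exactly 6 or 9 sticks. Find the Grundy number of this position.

Build the Grundy sequence with g(k) = mex{g(k−s) : s ∈ {6, 9}, s ≤ k}:
k:     0  1  2  3  4  5  6  7  8  9 10 11 12 13 14
g(k):  0  0  0  0  0  0  1  1  1  1  1  1  2  2  2
So g(14) = 2.

2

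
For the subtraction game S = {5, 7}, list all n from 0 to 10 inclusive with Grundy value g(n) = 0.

Grundy values for subtraction set {5, 7}:
g(0) = mex{} = 0
g(1) = mex{} = 0
g(2) = mex{} = 0
g(3) = mex{} = 0
g(4) = mex{} = 0
g(5) = mex{0} = 1
g(6) = mex{0} = 1
g(7) = mex{0} = 1
g(8) = mex{0} = 1
g(9) = mex{0} = 1
g(10) = mex{0,1} = 2
The P-positions (g = 0) in 0..10 are 0, 1, 2, 3, 4.

0, 1, 2, 3, 4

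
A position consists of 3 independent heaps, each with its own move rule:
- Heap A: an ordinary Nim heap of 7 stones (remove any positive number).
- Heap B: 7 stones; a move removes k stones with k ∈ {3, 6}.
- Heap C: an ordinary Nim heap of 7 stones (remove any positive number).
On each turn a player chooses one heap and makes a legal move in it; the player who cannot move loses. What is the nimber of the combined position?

Heap A is a plain Nim heap of size 7, so its Grundy value is 7.
Grundy values for heap B (subtraction set {3, 6}):
k:     0  1  2  3  4  5  6  7
g(k):  0  0  0  1  1  1  2  2
So g(7) = 2.
Heap C is a plain Nim heap of size 7, so its Grundy value is 7.
The value of a disjunctive sum is the nim-sum of the parts.
Combined value = 7 XOR 2 XOR 7 = 2.

2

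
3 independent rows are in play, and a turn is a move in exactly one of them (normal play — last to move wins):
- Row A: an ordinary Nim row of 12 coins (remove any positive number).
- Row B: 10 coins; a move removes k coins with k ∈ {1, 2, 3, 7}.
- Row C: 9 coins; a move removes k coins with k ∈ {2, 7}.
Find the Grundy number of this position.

14

Row A is a plain Nim row of size 12, so its Grundy value is 12.
For row B, compute g(0), g(1), … with moves {1, 2, 3, 7}:
g(0) = mex{} = 0
g(1) = mex{0} = 1
g(2) = mex{0,1} = 2
g(3) = mex{0,1,2} = 3
g(4) = mex{1,2,3} = 0
g(5) = mex{0,2,3} = 1
g(6) = mex{0,1,3} = 2
g(7) = mex{0,1,2} = 3
g(8) = mex{1,2,3} = 0
g(9) = mex{0,2,3} = 1
g(10) = mex{0,1,3} = 2
So g(10) = 2.
Grundy values for row C (subtraction set {2, 7}):
g(0) = mex{} = 0
g(1) = mex{} = 0
g(2) = mex{0} = 1
g(3) = mex{0} = 1
g(4) = mex{1} = 0
g(5) = mex{1} = 0
g(6) = mex{0} = 1
g(7) = mex{0} = 1
g(8) = mex{0,1} = 2
g(9) = mex{1} = 0
So g(9) = 0.
By the Sprague-Grundy theorem, the Grundy value of a sum of independent games is the XOR of the component values.
Combined value = 12 ⊕ 2 ⊕ 0 = 14.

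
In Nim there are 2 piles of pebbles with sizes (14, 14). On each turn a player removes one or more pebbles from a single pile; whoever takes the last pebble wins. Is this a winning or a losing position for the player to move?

Compute the nim-sum pairwise:
14 XOR 14 = 0
The nim-sum is 0, so this is a P-position: the player to move is in a losing position under optimal play.

Losing position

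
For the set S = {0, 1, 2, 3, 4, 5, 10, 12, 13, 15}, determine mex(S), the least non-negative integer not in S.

6

The values 0, 1, 2, 3, 4, 5 are all present; 6 is the first non-negative integer missing from the set.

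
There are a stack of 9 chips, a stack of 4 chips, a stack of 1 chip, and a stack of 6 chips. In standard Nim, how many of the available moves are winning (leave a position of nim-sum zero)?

1

Write each in binary and XOR column by column:
  1001  (9)
  0100  (4)
  0001  (1)
  0110  (6)
  ----
  1010  (10)
The overall nim-sum is X = 10. A stack of size p has a winning move iff p XOR X < p (reduce it to p XOR X).
  9: 9 XOR 10 = 3 < 9 — winning move (to 3).
  4: 4 XOR 10 = 14 ≥ 4 — no move.
  1: 1 XOR 10 = 11 ≥ 1 — no move.
  6: 6 XOR 10 = 12 ≥ 6 — no move.
That gives 1 winning move.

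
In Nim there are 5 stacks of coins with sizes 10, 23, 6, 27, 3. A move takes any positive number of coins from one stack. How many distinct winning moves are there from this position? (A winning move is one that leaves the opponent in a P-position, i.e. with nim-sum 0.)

Nim-sum: 10 XOR 23 XOR 6 XOR 27 XOR 3 = 3.
The overall nim-sum is X = 3. A stack of size p has a winning move iff p XOR X < p (reduce it to p XOR X).
  10: 10 XOR 3 = 9 < 10 — winning move (to 9).
  23: 23 XOR 3 = 20 < 23 — winning move (to 20).
  6: 6 XOR 3 = 5 < 6 — winning move (to 5).
  27: 27 XOR 3 = 24 < 27 — winning move (to 24).
  3: 3 XOR 3 = 0 < 3 — winning move (to 0).
That gives 5 winning moves.

5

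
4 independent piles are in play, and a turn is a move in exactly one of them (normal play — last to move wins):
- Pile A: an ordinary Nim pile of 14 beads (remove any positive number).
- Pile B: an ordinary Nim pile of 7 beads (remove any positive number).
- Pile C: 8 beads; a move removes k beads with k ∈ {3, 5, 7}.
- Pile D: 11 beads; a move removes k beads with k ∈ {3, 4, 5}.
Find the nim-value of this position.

Pile A is a plain Nim pile of size 14, so its Grundy value is 14.
Pile B is a plain Nim pile of size 7, so its Grundy value is 7.
Grundy values for pile C (subtraction set {3, 5, 7}):
k:     0  1  2  3  4  5  6  7  8
g(k):  0  0  0  1  1  1  2  2  2
So g(8) = 2.
For pile D, compute g(0), g(1), … with moves {3, 4, 5}:
g(0) = mex{} = 0
g(1) = mex{} = 0
g(2) = mex{} = 0
g(3) = mex{0} = 1
g(4) = mex{0} = 1
g(5) = mex{0} = 1
g(6) = mex{0,1} = 2
g(7) = mex{0,1} = 2
g(8) = mex{1} = 0
g(9) = mex{1,2} = 0
g(10) = mex{1,2} = 0
g(11) = mex{0,2} = 1
So g(11) = 1.
By the Sprague-Grundy theorem, the Grundy value of a sum of independent games is the XOR of the component values.
Combined value = 14 ⊕ 7 ⊕ 2 ⊕ 1 = 10.

10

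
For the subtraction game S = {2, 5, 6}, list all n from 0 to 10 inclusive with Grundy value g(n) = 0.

0, 1, 4, 8

Grundy values for subtraction set {2, 5, 6}:
k:     0  1  2  3  4  5  6  7  8  9 10
g(k):  0  0  1  1  0  2  1  3  0  2  1
The P-positions (g = 0) in 0..10 are 0, 1, 4, 8.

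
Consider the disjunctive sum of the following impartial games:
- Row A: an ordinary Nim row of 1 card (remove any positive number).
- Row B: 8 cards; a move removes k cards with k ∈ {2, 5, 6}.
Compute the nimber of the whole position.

Row A is a plain Nim row of size 1, so its Grundy value is 1.
Grundy values for row B (subtraction set {2, 5, 6}):
g(0) = mex{} = 0
g(1) = mex{} = 0
g(2) = mex{0} = 1
g(3) = mex{0} = 1
g(4) = mex{1} = 0
g(5) = mex{0,1} = 2
g(6) = mex{0} = 1
g(7) = mex{0,1,2} = 3
g(8) = mex{1} = 0
So g(8) = 0.
By the Sprague-Grundy theorem, the Grundy value of a sum of independent games is the XOR of the component values.
Combined value = 1 XOR 0 = 1.

1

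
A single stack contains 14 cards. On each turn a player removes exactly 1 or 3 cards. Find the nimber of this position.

0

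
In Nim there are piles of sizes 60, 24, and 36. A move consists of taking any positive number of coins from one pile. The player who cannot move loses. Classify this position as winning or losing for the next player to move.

Compute the nim-sum pairwise:
60 XOR 24 = 36
36 XOR 36 = 0
The nim-sum is 0, so this is a P-position: the player to move is in a losing position under optimal play.

Losing position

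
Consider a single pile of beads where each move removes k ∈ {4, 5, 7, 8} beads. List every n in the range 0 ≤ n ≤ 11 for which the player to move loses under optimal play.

0, 1, 2, 3

Compute g(0), g(1), … for moves {4, 5, 7, 8}:
g(0) = mex{} = 0
g(1) = mex{} = 0
g(2) = mex{} = 0
g(3) = mex{} = 0
g(4) = mex{0} = 1
g(5) = mex{0} = 1
g(6) = mex{0} = 1
g(7) = mex{0} = 1
g(8) = mex{0,1} = 2
g(9) = mex{0,1} = 2
g(10) = mex{0,1} = 2
g(11) = mex{0,1} = 2
The P-positions (g = 0) in 0..11 are 0, 1, 2, 3.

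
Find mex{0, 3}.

0 is in the set but 1 is not, so the mex is 1.

1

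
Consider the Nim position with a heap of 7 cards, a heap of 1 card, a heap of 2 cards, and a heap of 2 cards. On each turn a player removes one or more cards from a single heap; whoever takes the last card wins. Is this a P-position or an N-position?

N-position

Compute the nim-sum pairwise:
7 ^ 1 = 6
6 ^ 2 = 4
4 ^ 2 = 6
The nim-sum is 6 ≠ 0, so this is an N-position: the player to move can win.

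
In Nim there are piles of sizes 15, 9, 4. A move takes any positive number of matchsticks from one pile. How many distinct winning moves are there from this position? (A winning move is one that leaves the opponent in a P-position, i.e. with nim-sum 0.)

1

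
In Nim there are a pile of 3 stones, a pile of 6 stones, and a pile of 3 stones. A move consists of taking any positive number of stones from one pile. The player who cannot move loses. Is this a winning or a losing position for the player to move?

Winning position

Compute the nim-sum pairwise:
3 ^ 6 = 5
5 ^ 3 = 6
The nim-sum is 6 ≠ 0, so this is an N-position: the player to move can win.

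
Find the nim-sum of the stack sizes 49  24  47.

6

Compute the nim-sum pairwise:
49 ^ 24 = 41
41 ^ 47 = 6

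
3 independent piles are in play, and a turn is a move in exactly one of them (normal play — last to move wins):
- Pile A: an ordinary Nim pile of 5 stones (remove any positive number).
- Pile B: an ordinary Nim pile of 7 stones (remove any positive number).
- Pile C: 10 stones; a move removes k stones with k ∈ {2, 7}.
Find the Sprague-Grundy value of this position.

2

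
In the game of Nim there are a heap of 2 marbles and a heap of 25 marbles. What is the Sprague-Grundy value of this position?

Nim-sum: 2 XOR 25 = 27.

27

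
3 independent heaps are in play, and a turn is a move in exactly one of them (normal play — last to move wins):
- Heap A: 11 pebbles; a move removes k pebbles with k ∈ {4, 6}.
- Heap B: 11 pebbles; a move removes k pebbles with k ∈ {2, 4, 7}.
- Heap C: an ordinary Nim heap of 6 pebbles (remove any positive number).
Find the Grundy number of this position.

7

Build the Grundy sequence for heap A with g(k) = mex{g(k−s) : s ∈ {4, 6}, s ≤ k}:
g(0) = mex{} = 0
g(1) = mex{} = 0
g(2) = mex{} = 0
g(3) = mex{} = 0
g(4) = mex{0} = 1
g(5) = mex{0} = 1
g(6) = mex{0} = 1
g(7) = mex{0} = 1
g(8) = mex{0,1} = 2
g(9) = mex{0,1} = 2
g(10) = mex{1} = 0
g(11) = mex{1} = 0
So g(11) = 0.
For heap B, compute g(0), g(1), … with moves {2, 4, 7}:
g(0) = mex{} = 0
g(1) = mex{} = 0
g(2) = mex{0} = 1
g(3) = mex{0} = 1
g(4) = mex{0,1} = 2
g(5) = mex{0,1} = 2
g(6) = mex{1,2} = 0
g(7) = mex{0,1,2} = 3
g(8) = mex{0,2} = 1
g(9) = mex{1,2,3} = 0
g(10) = mex{0,1} = 2
g(11) = mex{0,2,3} = 1
So g(11) = 1.
Heap C is a plain Nim heap of size 6, so its Grundy value is 6.
By the Sprague-Grundy theorem, the Grundy value of a sum of independent games is the XOR of the component values.
Combined value = 0 XOR 1 XOR 6 = 7.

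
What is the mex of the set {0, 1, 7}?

2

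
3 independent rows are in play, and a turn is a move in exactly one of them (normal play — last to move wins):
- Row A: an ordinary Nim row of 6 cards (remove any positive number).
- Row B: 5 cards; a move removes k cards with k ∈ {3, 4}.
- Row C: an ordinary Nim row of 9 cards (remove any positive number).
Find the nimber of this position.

14

Row A is a plain Nim row of size 6, so its Grundy value is 6.
For row B, compute g(0), g(1), … with moves {3, 4}:
k:     0  1  2  3  4  5
g(k):  0  0  0  1  1  1
So g(5) = 1.
Row C is a plain Nim row of size 9, so its Grundy value is 9.
By the Sprague-Grundy theorem, the Grundy value of a sum of independent games is the XOR of the component values.
Combined value = 6 ⊕ 1 ⊕ 9 = 14.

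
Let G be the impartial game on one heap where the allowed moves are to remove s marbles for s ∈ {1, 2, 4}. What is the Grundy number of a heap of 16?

Grundy values for subtraction set {1, 2, 4}:
k:     0  1  2  3  4  5  6  7  8  9 10 11 12 13 14 15 16
g(k):  0  1  2  0  1  2  0  1  2  0  1  2  0  1  2  0  1
So g(16) = 1.

1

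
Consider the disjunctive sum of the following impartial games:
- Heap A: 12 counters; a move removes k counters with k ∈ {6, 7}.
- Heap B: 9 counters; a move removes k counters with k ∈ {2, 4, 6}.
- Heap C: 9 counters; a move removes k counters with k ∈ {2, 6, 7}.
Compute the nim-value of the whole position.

Grundy values for heap A (subtraction set {6, 7}):
g(0) = mex{} = 0
g(1) = mex{} = 0
g(2) = mex{} = 0
g(3) = mex{} = 0
g(4) = mex{} = 0
g(5) = mex{} = 0
g(6) = mex{0} = 1
g(7) = mex{0} = 1
g(8) = mex{0} = 1
g(9) = mex{0} = 1
g(10) = mex{0} = 1
g(11) = mex{0} = 1
g(12) = mex{0,1} = 2
So g(12) = 2.
Build the Grundy sequence for heap B with g(k) = mex{g(k−s) : s ∈ {2, 4, 6}, s ≤ k}:
k:     0  1  2  3  4  5  6  7  8  9
g(k):  0  0  1  1  2  2  3  3  0  0
So g(9) = 0.
Build the Grundy sequence for heap C with g(k) = mex{g(k−s) : s ∈ {2, 6, 7}, s ≤ k}:
g(0) = mex{} = 0
g(1) = mex{} = 0
g(2) = mex{0} = 1
g(3) = mex{0} = 1
g(4) = mex{1} = 0
g(5) = mex{1} = 0
g(6) = mex{0} = 1
g(7) = mex{0} = 1
g(8) = mex{0,1} = 2
g(9) = mex{1} = 0
So g(9) = 0.
The value of a disjunctive sum is the nim-sum of the parts.
Combined value = 2 XOR 0 XOR 0 = 2.

2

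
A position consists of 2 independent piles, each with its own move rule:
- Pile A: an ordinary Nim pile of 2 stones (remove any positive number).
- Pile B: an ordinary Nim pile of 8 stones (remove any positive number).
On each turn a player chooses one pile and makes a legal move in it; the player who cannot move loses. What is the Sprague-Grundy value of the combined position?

10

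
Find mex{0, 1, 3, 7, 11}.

The values 0, 1 are all present; 2 is the first non-negative integer missing from the set.

2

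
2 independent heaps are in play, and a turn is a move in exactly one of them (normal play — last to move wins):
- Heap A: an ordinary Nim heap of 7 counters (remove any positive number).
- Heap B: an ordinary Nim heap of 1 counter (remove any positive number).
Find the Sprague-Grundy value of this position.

6

Heap A is a plain Nim heap of size 7, so its Grundy value is 7.
Heap B is a plain Nim heap of size 1, so its Grundy value is 1.
By the Sprague-Grundy theorem, the Grundy value of a sum of independent games is the XOR of the component values.
Combined value = 7 XOR 1 = 6.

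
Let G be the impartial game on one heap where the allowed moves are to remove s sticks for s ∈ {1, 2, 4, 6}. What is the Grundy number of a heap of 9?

Grundy values for subtraction set {1, 2, 4, 6}:
g(0) = mex{} = 0
g(1) = mex{0} = 1
g(2) = mex{0,1} = 2
g(3) = mex{1,2} = 0
g(4) = mex{0,2} = 1
g(5) = mex{0,1} = 2
g(6) = mex{0,1,2} = 3
g(7) = mex{0,1,2,3} = 4
g(8) = mex{1,2,3,4} = 0
g(9) = mex{0,2,4} = 1
So g(9) = 1.

1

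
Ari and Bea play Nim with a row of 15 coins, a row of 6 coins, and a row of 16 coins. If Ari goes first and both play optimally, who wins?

Write each in binary and XOR column by column:
  01111  (15)
  00110  (6)
  10000  (16)
  -----
  11001  (25)
The nim-sum is 25 ≠ 0, so this is an N-position: the player to move can win; Ari has a winning move.

Ari wins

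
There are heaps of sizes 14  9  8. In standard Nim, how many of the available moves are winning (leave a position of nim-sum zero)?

3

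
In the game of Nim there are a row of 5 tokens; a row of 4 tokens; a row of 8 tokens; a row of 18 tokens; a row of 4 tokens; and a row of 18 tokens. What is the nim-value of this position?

Bitwise XOR of the heap sizes:
  00101  (5)
  00100  (4)
  01000  (8)
  10010  (18)
  00100  (4)
  10010  (18)
  -----
  01101  (13)

13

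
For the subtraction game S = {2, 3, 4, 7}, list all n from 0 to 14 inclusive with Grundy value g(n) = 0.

Compute g(0), g(1), … for moves {2, 3, 4, 7}:
k:     0  1  2  3  4  5  6  7  8  9 10 11 12 13 14
g(k):  0  0  1  1  2  2  0  3  1  4  2  0  0  1  1
The P-positions (g = 0) in 0..14 are 0, 1, 6, 11, 12.

0, 1, 6, 11, 12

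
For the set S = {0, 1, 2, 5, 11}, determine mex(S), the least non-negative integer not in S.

3

The values 0, 1, 2 are all present; 3 is the first non-negative integer missing from the set.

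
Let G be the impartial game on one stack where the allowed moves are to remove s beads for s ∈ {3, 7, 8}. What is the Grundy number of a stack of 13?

2

Build the Grundy sequence with g(k) = mex{g(k−s) : s ∈ {3, 7, 8}, s ≤ k}:
k:     0  1  2  3  4  5  6  7  8  9 10 11 12 13
g(k):  0  0  0  1  1  1  0  2  2  1  3  0  0  2
So g(13) = 2.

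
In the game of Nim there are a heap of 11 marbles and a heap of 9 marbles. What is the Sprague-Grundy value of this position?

Nim-sum: 11 ^ 9 = 2.

2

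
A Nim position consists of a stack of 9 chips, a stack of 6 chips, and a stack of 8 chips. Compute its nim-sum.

Nim-sum: 9 ⊕ 6 ⊕ 8 = 7.

7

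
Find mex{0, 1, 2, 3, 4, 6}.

5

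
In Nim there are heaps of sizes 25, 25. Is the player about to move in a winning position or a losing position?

Losing position

Nim-sum: 25 ^ 25 = 0.
The nim-sum is 0, so this is a P-position: the player to move is in a losing position under optimal play.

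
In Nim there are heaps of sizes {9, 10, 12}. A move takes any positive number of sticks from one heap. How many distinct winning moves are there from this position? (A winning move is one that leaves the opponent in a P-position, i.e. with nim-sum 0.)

In binary:
  1001  (9)
  1010  (10)
  1100  (12)
  ----
  1111  (15)
The overall nim-sum is X = 15. A heap of size p has a winning move iff p XOR X < p (reduce it to p XOR X).
  9: 9 XOR 15 = 6 < 9 — winning move (to 6).
  10: 10 XOR 15 = 5 < 10 — winning move (to 5).
  12: 12 XOR 15 = 3 < 12 — winning move (to 3).
That gives 3 winning moves.

3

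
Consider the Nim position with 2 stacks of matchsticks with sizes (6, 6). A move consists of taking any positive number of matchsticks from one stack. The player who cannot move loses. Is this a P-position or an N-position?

P-position

Nim-sum: 6 ⊕ 6 = 0.
The nim-sum is 0, so this is a P-position: the player to move is in a losing position under optimal play.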